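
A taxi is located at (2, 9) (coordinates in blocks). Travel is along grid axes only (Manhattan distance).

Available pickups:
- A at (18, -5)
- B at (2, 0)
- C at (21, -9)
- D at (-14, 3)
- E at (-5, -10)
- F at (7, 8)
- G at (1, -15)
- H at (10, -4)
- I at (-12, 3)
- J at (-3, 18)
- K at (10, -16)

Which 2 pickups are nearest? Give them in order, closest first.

Distances from (2, 9):
A: 30 blocks
B: 9 blocks
C: 37 blocks
D: 22 blocks
E: 26 blocks
F: 6 blocks
G: 25 blocks
H: 21 blocks
I: 20 blocks
J: 14 blocks
K: 33 blocks
Sorted: F (6 blocks) < B (9 blocks) < J (14 blocks) < I (20 blocks) < …

F, B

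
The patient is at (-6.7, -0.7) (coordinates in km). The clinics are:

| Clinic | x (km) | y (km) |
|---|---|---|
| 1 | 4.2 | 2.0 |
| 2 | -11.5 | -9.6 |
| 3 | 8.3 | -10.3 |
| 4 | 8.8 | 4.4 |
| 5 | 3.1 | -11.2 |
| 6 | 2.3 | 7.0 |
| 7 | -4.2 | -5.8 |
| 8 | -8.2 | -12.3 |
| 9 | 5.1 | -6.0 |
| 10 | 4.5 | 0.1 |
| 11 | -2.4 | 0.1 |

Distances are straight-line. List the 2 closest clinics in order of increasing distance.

11, 7

Distances from (-6.7, -0.7):
1: √((10.9)² + (2.7)²) = √(118.810000 + 7.290000) = 11.2294 km
2: √((-4.8)² + (-8.9)²) = √(23.040000 + 79.210000) = 10.1119 km
3: √((15.0)² + (-9.6)²) = √(225.000000 + 92.160000) = 17.8090 km
4: √((15.5)² + (5.1)²) = √(240.250000 + 26.010000) = 16.3175 km
5: √((9.8)² + (-10.5)²) = √(96.040000 + 110.250000) = 14.3628 km
6: √((9.0)² + (7.7)²) = √(81.000000 + 59.290000) = 11.8444 km
7: √((2.5)² + (-5.1)²) = √(6.250000 + 26.010000) = 5.6798 km
8: √((-1.5)² + (-11.6)²) = √(2.250000 + 134.560000) = 11.6966 km
9: √((11.8)² + (-5.3)²) = √(139.240000 + 28.090000) = 12.9356 km
10: √((11.2)² + (0.8)²) = √(125.440000 + 0.640000) = 11.2285 km
11: √((4.3)² + (0.8)²) = √(18.490000 + 0.640000) = 4.3738 km
Sorted: 11 (4.3738 km) < 7 (5.6798 km) < 2 (10.1119 km) < 10 (11.2285 km) < …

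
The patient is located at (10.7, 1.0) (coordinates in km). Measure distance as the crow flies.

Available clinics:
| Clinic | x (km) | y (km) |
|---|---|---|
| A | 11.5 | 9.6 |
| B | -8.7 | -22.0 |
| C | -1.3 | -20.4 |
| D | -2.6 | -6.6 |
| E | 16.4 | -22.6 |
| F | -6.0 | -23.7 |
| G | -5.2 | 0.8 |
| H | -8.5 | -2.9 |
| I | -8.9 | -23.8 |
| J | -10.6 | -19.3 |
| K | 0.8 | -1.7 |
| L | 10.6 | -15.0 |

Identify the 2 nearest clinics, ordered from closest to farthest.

A, K

Distances from (10.7, 1.0):
A: √((0.8)² + (8.6)²) = √(0.640 + 73.960) = 8.6 km
B: √((-19.4)² + (-23.0)²) = √(376.360 + 529.000) = 30.1 km
C: √((-12.0)² + (-21.4)²) = √(144.000 + 457.960) = 24.5 km
D: √((-13.3)² + (-7.6)²) = √(176.890 + 57.760) = 15.3 km
E: √((5.7)² + (-23.6)²) = √(32.490 + 556.960) = 24.3 km
F: √((-16.7)² + (-24.7)²) = √(278.890 + 610.090) = 29.8 km
G: √((-15.9)² + (-0.2)²) = √(252.810 + 0.040) = 15.9 km
H: √((-19.2)² + (-3.9)²) = √(368.640 + 15.210) = 19.6 km
I: √((-19.6)² + (-24.8)²) = √(384.160 + 615.040) = 31.6 km
J: √((-21.3)² + (-20.3)²) = √(453.690 + 412.090) = 29.4 km
K: √((-9.9)² + (-2.7)²) = √(98.010 + 7.290) = 10.3 km
L: √((-0.1)² + (-16.0)²) = √(0.010 + 256.000) = 16.0 km
Sorted: A (8.6 km) < K (10.3 km) < D (15.3 km) < G (15.9 km) < …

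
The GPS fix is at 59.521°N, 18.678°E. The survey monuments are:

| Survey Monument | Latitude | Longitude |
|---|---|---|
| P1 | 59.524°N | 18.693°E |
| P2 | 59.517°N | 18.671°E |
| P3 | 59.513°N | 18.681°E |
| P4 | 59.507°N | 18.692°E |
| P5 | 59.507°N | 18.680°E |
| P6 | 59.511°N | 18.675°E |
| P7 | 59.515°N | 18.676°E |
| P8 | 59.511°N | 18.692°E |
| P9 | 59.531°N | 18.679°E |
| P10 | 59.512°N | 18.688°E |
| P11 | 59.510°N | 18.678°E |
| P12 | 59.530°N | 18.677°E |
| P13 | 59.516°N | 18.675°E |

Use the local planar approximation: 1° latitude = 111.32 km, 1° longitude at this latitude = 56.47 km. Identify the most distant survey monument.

Distances from 59.521°N, 18.678°E:
P1: √((0.003·111.32)² + (0.015·56.47)²) = √(0.11153 + 0.71749) = 0.911 km
P2: √((-0.004·111.32)² + (-0.007·56.47)²) = √(0.19827 + 0.15625) = 0.595 km
P3: √((-0.008·111.32)² + (0.003·56.47)²) = √(0.79310 + 0.02870) = 0.907 km
P4: √((-0.014·111.32)² + (0.014·56.47)²) = √(2.42886 + 0.62502) = 1.748 km
P5: √((-0.014·111.32)² + (0.002·56.47)²) = √(2.42886 + 0.01276) = 1.563 km
P6: √((-0.010·111.32)² + (-0.003·56.47)²) = √(1.23921 + 0.02870) = 1.126 km
P7: √((-0.006·111.32)² + (-0.002·56.47)²) = √(0.44612 + 0.01276) = 0.677 km
P8: √((-0.010·111.32)² + (0.014·56.47)²) = √(1.23921 + 0.62502) = 1.365 km
P9: √((0.010·111.32)² + (0.001·56.47)²) = √(1.23921 + 0.00319) = 1.115 km
P10: √((-0.009·111.32)² + (0.010·56.47)²) = √(1.00376 + 0.31889) = 1.150 km
P11: √((-0.011·111.32)² + (0.000·56.47)²) = √(1.49945 + 0.00000) = 1.225 km
P12: √((0.009·111.32)² + (-0.001·56.47)²) = √(1.00376 + 0.00319) = 1.003 km
P13: √((-0.005·111.32)² + (-0.003·56.47)²) = √(0.30980 + 0.02870) = 0.582 km
Maximum: P4 at 1.748 km.

P4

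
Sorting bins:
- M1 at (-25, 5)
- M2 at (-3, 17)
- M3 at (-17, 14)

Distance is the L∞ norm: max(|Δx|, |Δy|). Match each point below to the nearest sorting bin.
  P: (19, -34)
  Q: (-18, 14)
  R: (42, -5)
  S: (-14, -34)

P→M1; Q→M3; R→M2; S→M1

P at (19, -34):
  M1: max(|-44|, |39|) = 44
  M2: max(|-22|, |51|) = 51
  M3: max(|-36|, |48|) = 48
  → nearest: M1 (44)
Q at (-18, 14):
  M1: max(|-7|, |-9|) = 9
  M2: max(|15|, |3|) = 15
  M3: max(|1|, |0|) = 1
  → nearest: M3 (1)
R at (42, -5):
  M1: max(|-67|, |10|) = 67
  M2: max(|-45|, |22|) = 45
  M3: max(|-59|, |19|) = 59
  → nearest: M2 (45)
S at (-14, -34):
  M1: max(|-11|, |39|) = 39
  M2: max(|11|, |51|) = 51
  M3: max(|-3|, |48|) = 48
  → nearest: M1 (39)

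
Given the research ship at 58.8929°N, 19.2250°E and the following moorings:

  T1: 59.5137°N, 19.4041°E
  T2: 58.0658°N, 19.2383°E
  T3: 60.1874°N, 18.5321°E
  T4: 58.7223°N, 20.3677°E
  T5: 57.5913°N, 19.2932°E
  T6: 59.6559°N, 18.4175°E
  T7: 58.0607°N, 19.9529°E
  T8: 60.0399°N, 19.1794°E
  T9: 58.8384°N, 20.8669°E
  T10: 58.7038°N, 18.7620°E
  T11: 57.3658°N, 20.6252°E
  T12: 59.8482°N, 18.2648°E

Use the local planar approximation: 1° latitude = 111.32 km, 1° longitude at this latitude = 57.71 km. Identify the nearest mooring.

Distances from 58.8929°N, 19.2250°E:
T1: √((0.6208·111.32)² + (0.1791·57.71)²) = √(4775.840475 + 106.830023) = 69.8761 km
T2: √((-0.8271·111.32)² + (0.0133·57.71)²) = √(8477.395344 + 0.589122) = 92.0760 km
T3: √((1.2945·111.32)² + (-0.6929·57.71)²) = √(20765.887882 + 1598.980882) = 149.5489 km
T4: √((-0.1706·111.32)² + (1.1427·57.71)²) = √(360.665374 + 4348.771645) = 68.6253 km
T5: √((-1.3016·111.32)² + (0.0682·57.71)²) = √(20994.303692 + 15.490695) = 144.9476 km
T6: √((0.7630·111.32)² + (-0.8075·57.71)²) = √(7214.321149 + 2171.636891) = 96.8812 km
T7: √((-0.8322·111.32)² + (0.7279·57.71)²) = √(8582.262981 + 1764.597207) = 101.7195 km
T8: √((1.1470·111.32)² + (-0.0456·57.71)²) = √(16303.214071 + 6.925192) = 127.7112 km
T9: √((-0.0545·111.32)² + (1.6419·57.71)²) = √(36.807761 + 8978.329802) = 94.9481 km
T10: √((-0.1891·111.32)² + (-0.4630·57.71)²) = √(443.128266 + 713.943971) = 34.0158 km
T11: √((-1.5271·111.32)² + (1.4002·57.71)²) = √(28898.902490 + 6529.535618) = 188.2244 km
T12: √((0.9553·111.32)² + (-0.9602·57.71)²) = √(11309.045485 + 3070.616306) = 119.9152 km
Minimum: T10 at 34.0158 km.

T10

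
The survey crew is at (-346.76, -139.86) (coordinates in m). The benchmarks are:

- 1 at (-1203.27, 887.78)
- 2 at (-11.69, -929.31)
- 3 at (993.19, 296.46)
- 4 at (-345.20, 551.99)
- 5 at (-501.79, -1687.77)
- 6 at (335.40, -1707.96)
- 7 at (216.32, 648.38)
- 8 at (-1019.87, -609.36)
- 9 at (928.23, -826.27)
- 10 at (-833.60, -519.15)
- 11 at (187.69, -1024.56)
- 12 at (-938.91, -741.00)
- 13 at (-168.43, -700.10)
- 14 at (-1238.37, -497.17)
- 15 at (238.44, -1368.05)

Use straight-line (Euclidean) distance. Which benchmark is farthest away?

6

Distances from (-346.76, -139.86):
1: 1337.78 m
2: 857.61 m
3: 1409.20 m
4: 691.85 m
5: 1555.65 m
6: 1710.05 m
7: 968.70 m
8: 820.67 m
9: 1448.02 m
10: 617.15 m
11: 1033.60 m
12: 843.81 m
13: 587.94 m
14: 960.54 m
15: 1360.48 m
Maximum: 6 at 1710.05 m.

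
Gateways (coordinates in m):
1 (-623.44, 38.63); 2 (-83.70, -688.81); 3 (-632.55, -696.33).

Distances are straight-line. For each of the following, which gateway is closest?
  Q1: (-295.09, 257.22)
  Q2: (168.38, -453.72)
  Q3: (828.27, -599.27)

Q1 at (-295.09, 257.22):
  1: √((-328.35)² + (-218.59)²) = √(107813.7225 + 47781.5881) = 394.46 m
  2: √((211.39)² + (-946.03)²) = √(44685.7321 + 894972.7609) = 969.36 m
  3: √((-337.46)² + (-953.55)²) = √(113879.2516 + 909257.6025) = 1011.50 m
  → nearest: 1 (394.46 m)
Q2 at (168.38, -453.72):
  1: √((-791.82)² + (492.35)²) = √(626978.9124 + 242408.5225) = 932.41 m
  2: √((-252.08)² + (-235.09)²) = √(63544.3264 + 55267.3081) = 344.69 m
  3: √((-800.93)² + (-242.61)²) = √(641488.8649 + 58859.6121) = 836.87 m
  → nearest: 2 (344.69 m)
Q3 at (828.27, -599.27):
  1: √((-1451.71)² + (637.90)²) = √(2107461.9241 + 406916.4100) = 1585.68 m
  2: √((-911.97)² + (-89.54)²) = √(831689.2809 + 8017.4116) = 916.36 m
  3: √((-1460.82)² + (-97.06)²) = √(2133995.0724 + 9420.6436) = 1464.04 m
  → nearest: 2 (916.36 m)

Q1→1; Q2→2; Q3→2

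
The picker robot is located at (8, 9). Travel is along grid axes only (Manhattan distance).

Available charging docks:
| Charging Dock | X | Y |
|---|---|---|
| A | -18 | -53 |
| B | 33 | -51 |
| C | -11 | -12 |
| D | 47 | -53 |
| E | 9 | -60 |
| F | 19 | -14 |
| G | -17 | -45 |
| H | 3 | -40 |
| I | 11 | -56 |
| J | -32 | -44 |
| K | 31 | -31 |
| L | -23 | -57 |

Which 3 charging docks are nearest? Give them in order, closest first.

F, C, H

Distances from (8, 9):
A: 88
B: 85
C: 40
D: 101
E: 70
F: 34
G: 79
H: 54
I: 68
J: 93
K: 63
L: 97
Sorted: F (34) < C (40) < H (54) < K (63) < I (68) < …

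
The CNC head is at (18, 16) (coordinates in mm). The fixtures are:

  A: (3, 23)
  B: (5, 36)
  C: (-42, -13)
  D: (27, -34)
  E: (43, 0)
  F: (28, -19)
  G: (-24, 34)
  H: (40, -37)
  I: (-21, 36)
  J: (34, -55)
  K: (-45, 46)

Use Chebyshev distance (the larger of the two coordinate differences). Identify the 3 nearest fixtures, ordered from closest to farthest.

A, B, E

Distances from (18, 16):
A: max(|-15|, |7|) = 15 mm
B: max(|-13|, |20|) = 20 mm
C: max(|-60|, |-29|) = 60 mm
D: max(|9|, |-50|) = 50 mm
E: max(|25|, |-16|) = 25 mm
F: max(|10|, |-35|) = 35 mm
G: max(|-42|, |18|) = 42 mm
H: max(|22|, |-53|) = 53 mm
I: max(|-39|, |20|) = 39 mm
J: max(|16|, |-71|) = 71 mm
K: max(|-63|, |30|) = 63 mm
Sorted: A (15 mm) < B (20 mm) < E (25 mm) < F (35 mm) < I (39 mm) < …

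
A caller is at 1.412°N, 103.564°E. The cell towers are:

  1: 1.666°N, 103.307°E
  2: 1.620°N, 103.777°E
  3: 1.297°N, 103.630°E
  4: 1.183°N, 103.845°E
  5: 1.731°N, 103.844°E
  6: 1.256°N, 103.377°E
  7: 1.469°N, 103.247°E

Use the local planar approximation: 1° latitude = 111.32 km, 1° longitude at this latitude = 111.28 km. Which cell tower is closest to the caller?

3

Distances from 1.412°N, 103.564°E:
1: 40.217 km
2: 33.135 km
3: 14.759 km
4: 40.344 km
5: 47.243 km
6: 27.104 km
7: 35.842 km
Minimum: 3 at 14.759 km.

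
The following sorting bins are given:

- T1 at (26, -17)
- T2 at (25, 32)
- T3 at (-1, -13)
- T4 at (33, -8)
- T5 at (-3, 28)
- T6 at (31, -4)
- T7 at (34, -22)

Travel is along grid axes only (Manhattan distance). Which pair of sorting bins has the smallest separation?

Pairwise distances:
T1–T2: 50
T1–T3: 31
T1–T4: 16
T1–T5: 74
T1–T6: 18
T1–T7: 13
T2–T3: 71
T2–T4: 48
T2–T5: 32
T2–T6: 42
T2–T7: 63
T3–T4: 39
T3–T5: 43
T3–T6: 41
T3–T7: 44
T4–T5: 72
T4–T6: 6
T4–T7: 15
T5–T6: 66
T5–T7: 87
T6–T7: 21
Closest pair: T4–T6 at 6.

T4 and T6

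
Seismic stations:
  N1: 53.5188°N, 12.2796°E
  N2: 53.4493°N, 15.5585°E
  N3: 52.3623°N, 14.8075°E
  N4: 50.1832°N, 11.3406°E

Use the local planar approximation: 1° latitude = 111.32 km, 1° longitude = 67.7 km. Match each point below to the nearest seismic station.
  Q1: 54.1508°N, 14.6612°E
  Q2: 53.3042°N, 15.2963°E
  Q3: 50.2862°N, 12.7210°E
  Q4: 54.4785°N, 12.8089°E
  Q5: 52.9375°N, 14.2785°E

Q1 at 54.1508°N, 14.6612°E:
  N1: √((-0.6320·111.32)² + (-2.3816·67.7)²) = √(4949.719086 + 25996.505946) = 175.9154 km
  N2: √((-0.7015·111.32)² + (0.8973·67.7)²) = √(6098.201157 + 3690.223523) = 98.9365 km
  N3: √((-1.7885·111.32)² + (0.1463·67.7)²) = √(39639.145541 + 98.099318) = 199.3420 km
  N4: √((-3.9676·111.32)² + (-3.3206·67.7)²) = √(195075.243865 + 50537.117173) = 495.5929 km
  → nearest: N2 (98.9365 km)
Q2 at 53.3042°N, 15.2963°E:
  N1: √((0.2146·111.32)² + (-3.0167·67.7)²) = √(570.697317 + 41710.133892) = 205.6230 km
  N2: √((0.1451·111.32)² + (0.2622·67.7)²) = √(260.904290 + 315.095871) = 24.0000 km
  N3: √((-0.9419·111.32)² + (-0.4888·67.7)²) = √(10994.006493 + 1095.064580) = 109.9503 km
  N4: √((-3.1210·111.32)² + (-3.9557·67.7)²) = √(120707.410339 + 71717.316685) = 438.6624 km
  → nearest: N2 (24.0000 km)
Q3 at 50.2862°N, 12.7210°E:
  N1: √((3.2326·111.32)² + (-0.4414·67.7)²) = √(129494.204640 + 892.980541) = 361.0917 km
  N2: √((3.1631·111.32)² + (2.8375·67.7)²) = √(123985.883092 + 36901.929752) = 401.1082 km
  N3: √((2.0761·111.32)² + (2.0865·67.7)²) = √(53412.503246 + 19953.271662) = 270.8612 km
  N4: √((-0.1030·111.32)² + (-1.3804·67.7)²) = √(131.468239 + 8733.478161) = 94.1538 km
  → nearest: N4 (94.1538 km)
Q4 at 54.4785°N, 12.8089°E:
  N1: √((-0.9597·111.32)² + (-0.5293·67.7)²) = √(11413.461677 + 1284.047606) = 112.6832 km
  N2: √((-1.0292·111.32)² + (2.7496·67.7)²) = √(13126.409552 + 34651.048120) = 218.5806 km
  N3: √((-2.1162·111.32)² + (1.9986·67.7)²) = √(55495.761547 + 18307.502559) = 271.6676 km
  N4: √((-4.2953·111.32)² + (-1.4683·67.7)²) = √(228630.096323 + 9881.137323) = 488.3761 km
  → nearest: N1 (112.6832 km)
Q5 at 52.9375°N, 14.2785°E:
  N1: √((0.5813·111.32)² + (-1.9989·67.7)²) = √(4187.424997 + 18312.999070) = 150.0014 km
  N2: √((0.5118·111.32)² + (1.2800·67.7)²) = √(3245.988362 + 7509.262336) = 103.7075 km
  N3: √((-0.5752·111.32)² + (0.5290·67.7)²) = √(4100.002769 + 1282.592457) = 73.3662 km
  N4: √((-2.7543·111.32)² + (-2.9379·67.7)²) = √(94008.880198 + 39559.551191) = 365.4702 km
  → nearest: N3 (73.3662 km)

Q1→N2; Q2→N2; Q3→N4; Q4→N1; Q5→N3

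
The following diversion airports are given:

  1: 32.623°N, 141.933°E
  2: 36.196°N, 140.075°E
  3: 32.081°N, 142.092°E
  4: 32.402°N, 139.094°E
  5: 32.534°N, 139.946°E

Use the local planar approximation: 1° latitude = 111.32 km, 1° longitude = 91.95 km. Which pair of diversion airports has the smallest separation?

1 and 3

Pairwise distances:
1–2: 432.885 km
1–3: 62.081 km
1–4: 262.203 km
1–5: 182.973 km
2–3: 494.202 km
2–4: 431.873 km
2–5: 407.826 km
3–4: 277.972 km
3–5: 203.666 km
4–5: 79.708 km
Closest pair: 1–3 at 62.081 km.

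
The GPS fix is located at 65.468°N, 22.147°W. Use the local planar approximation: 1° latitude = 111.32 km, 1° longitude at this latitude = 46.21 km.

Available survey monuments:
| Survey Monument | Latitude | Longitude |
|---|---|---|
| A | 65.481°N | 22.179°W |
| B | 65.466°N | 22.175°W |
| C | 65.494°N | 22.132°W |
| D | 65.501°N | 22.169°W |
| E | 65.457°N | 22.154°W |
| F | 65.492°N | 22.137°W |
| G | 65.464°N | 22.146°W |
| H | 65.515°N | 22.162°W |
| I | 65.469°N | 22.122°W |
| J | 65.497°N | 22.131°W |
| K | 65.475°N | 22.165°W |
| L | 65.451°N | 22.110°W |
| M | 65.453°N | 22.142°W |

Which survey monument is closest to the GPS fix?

Distances from 65.468°N, 22.147°W:
A: 2.069 km
B: 1.313 km
C: 2.976 km
D: 3.812 km
E: 1.267 km
F: 2.711 km
G: 0.448 km
H: 5.278 km
I: 1.161 km
J: 3.312 km
K: 1.140 km
L: 2.550 km
M: 1.686 km
Minimum: G at 0.448 km.

G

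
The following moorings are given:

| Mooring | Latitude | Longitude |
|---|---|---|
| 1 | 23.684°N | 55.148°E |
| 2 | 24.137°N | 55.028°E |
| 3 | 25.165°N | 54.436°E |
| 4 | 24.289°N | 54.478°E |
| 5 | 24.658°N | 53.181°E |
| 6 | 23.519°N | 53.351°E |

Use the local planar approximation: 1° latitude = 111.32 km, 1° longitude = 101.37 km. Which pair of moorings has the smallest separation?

1 and 2

Pairwise distances:
1–2: √((0.453·111.32)² + (-0.120·101.37)²) = √(2542.97915 + 147.97263) = 51.874 km
1–3: √((1.481·111.32)² + (-0.712·101.37)²) = √(27180.44185 + 5209.29414) = 179.971 km
1–4: √((0.605·111.32)² + (-0.670·101.37)²) = √(4535.83392 + 4612.84114) = 95.649 km
1–5: √((0.974·111.32)² + (-1.967·101.37)²) = √(11756.12808 + 39758.28228) = 226.968 km
1–6: √((-0.165·111.32)² + (-1.797·101.37)²) = √(337.37608 + 33182.95417) = 183.086 km
2–3: √((1.028·111.32)² + (-0.592·101.37)²) = √(13095.81781 + 3601.32492) = 129.217 km
2–4: √((0.152·111.32)² + (-0.550·101.37)²) = √(286.30806 + 3108.45276) = 58.265 km
2–5: √((0.521·111.32)² + (-1.847·101.37)²) = √(3363.73553 + 35055.21894) = 196.008 km
2–6: √((-0.618·111.32)² + (-1.677·101.37)²) = √(4732.85659 + 28899.14661) = 183.390 km
3–4: √((-0.876·111.32)² + (0.042·101.37)²) = √(9509.43267 + 18.12665) = 97.609 km
3–5: √((-0.507·111.32)² + (-1.255·101.37)²) = √(3185.38781 + 16184.76301) = 139.177 km
3–6: √((-1.646·111.32)² + (-1.085·101.37)²) = √(33574.22968 + 12097.01918) = 213.708 km
4–5: √((0.369·111.32)² + (-1.297·101.37)²) = √(1687.32650 + 17286.17260) = 137.744 km
4–6: √((-0.770·111.32)² + (-1.127·101.37)²) = √(7347.30123 + 13051.68925) = 142.825 km
5–6: √((-1.139·111.32)² + (0.170·101.37)²) = √(16076.58657 + 296.97284) = 127.959 km
Closest pair: 1–2 at 51.874 km.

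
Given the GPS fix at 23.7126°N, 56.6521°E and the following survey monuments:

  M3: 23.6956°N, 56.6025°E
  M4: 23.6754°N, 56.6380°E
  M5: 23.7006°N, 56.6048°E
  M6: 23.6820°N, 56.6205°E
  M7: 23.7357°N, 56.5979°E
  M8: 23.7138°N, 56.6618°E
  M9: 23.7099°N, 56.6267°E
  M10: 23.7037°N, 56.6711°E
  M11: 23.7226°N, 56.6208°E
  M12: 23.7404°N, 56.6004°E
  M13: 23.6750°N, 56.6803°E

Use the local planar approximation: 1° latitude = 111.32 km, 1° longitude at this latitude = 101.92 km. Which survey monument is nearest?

Distances from 23.7126°N, 56.6521°E:
M3: 5.3978 km
M4: 4.3834 km
M5: 5.0025 km
M6: 4.6879 km
M7: 6.0933 km
M8: 0.9976 km
M9: 2.6062 km
M10: 2.1752 km
M11: 3.3787 km
M12: 6.1108 km
M13: 5.0774 km
Minimum: M8 at 0.9976 km.

M8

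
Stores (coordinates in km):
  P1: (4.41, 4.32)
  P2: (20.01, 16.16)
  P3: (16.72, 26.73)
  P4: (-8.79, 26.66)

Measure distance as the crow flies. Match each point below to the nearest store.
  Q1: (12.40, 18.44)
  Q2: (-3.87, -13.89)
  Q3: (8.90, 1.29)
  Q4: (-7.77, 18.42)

Q1 at (12.40, 18.44):
  P1: 16.22 km
  P2: 7.94 km
  P3: 9.35 km
  P4: 22.73 km
  → nearest: P2 (7.94 km)
Q2 at (-3.87, -13.89):
  P1: 20.00 km
  P2: 38.38 km
  P3: 45.54 km
  P4: 40.85 km
  → nearest: P1 (20.00 km)
Q3 at (8.90, 1.29):
  P1: 5.42 km
  P2: 18.56 km
  P3: 26.61 km
  P4: 30.93 km
  → nearest: P1 (5.42 km)
Q4 at (-7.77, 18.42):
  P1: 18.63 km
  P2: 27.87 km
  P3: 25.86 km
  P4: 8.30 km
  → nearest: P4 (8.30 km)

Q1→P2; Q2→P1; Q3→P1; Q4→P4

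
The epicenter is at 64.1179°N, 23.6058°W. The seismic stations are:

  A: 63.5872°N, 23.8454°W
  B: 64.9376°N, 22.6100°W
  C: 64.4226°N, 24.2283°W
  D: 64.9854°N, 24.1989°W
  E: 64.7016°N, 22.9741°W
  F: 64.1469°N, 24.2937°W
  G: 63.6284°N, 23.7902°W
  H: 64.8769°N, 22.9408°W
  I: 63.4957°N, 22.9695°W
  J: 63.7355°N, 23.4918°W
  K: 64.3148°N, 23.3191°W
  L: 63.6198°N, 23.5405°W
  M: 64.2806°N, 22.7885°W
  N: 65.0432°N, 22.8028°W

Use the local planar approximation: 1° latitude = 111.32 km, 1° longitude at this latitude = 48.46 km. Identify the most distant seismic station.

N

Distances from 64.1179°N, 23.6058°W:
A: √((-0.5307·111.32)² + (-0.2396·48.46)²) = √(3490.153842 + 134.815693) = 60.2077 km
B: √((0.8197·111.32)² + (0.9958·48.46)²) = √(8326.380731 + 2328.686704) = 103.2234 km
C: √((0.3047·111.32)² + (-0.6225·48.46)²) = √(1150.512400 + 910.008672) = 45.3930 km
D: √((0.8675·111.32)² + (-0.5931·48.46)²) = √(9325.784214 + 826.081065) = 100.7565 km
E: √((0.5837·111.32)² + (0.6317·48.46)²) = √(4222.073427 + 937.105687) = 71.8274 km
F: √((0.0290·111.32)² + (-0.6879·48.46)²) = √(10.421792 + 1111.264494) = 33.4916 km
G: √((-0.4895·111.32)² + (-0.1844·48.46)²) = √(2969.284338 + 79.852525) = 55.2190 km
H: √((0.7590·111.32)² + (0.6650·48.46)²) = √(7138.877786 + 1038.508631) = 90.4289 km
I: √((-0.6222·111.32)² + (0.6363·48.46)²) = √(4797.405281 + 950.803269) = 75.8169 km
J: √((-0.3824·111.32)² + (0.1140·48.46)²) = √(1812.100009 + 30.519437) = 42.9257 km
K: √((0.1969·111.32)² + (0.2867·48.46)²) = √(480.438528 + 193.028842) = 25.9512 km
L: √((-0.4981·111.32)² + (0.0653·48.46)²) = √(3074.535265 + 10.013668) = 55.5387 km
M: √((0.1627·111.32)² + (0.8173·48.46)²) = √(328.035995 + 1568.663594) = 43.5511 km
N: √((0.9253·111.32)² + (0.8030·48.46)²) = √(10609.905595 + 1514.251143) = 110.1097 km
Maximum: N at 110.1097 km.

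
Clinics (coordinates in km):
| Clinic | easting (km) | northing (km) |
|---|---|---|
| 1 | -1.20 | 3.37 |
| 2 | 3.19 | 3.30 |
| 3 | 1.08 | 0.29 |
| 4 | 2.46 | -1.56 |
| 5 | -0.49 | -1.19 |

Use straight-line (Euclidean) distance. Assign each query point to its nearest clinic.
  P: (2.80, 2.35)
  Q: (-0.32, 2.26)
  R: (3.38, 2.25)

P at (2.80, 2.35):
  1: 4.128 km
  2: 1.027 km
  3: 2.684 km
  4: 3.925 km
  5: 4.833 km
  → nearest: 2 (1.027 km)
Q at (-0.32, 2.26):
  1: 1.417 km
  2: 3.661 km
  3: 2.417 km
  4: 4.724 km
  5: 3.454 km
  → nearest: 1 (1.417 km)
R at (3.38, 2.25):
  1: 4.715 km
  2: 1.067 km
  3: 3.022 km
  4: 3.920 km
  5: 5.178 km
  → nearest: 2 (1.067 km)

P→2; Q→1; R→2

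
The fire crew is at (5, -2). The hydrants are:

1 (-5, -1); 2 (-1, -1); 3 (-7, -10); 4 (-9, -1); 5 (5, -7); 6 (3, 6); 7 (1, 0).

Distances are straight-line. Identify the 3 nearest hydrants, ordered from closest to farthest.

Distances from (5, -2):
1: √((-10)² + (1)²) = √(100.000 + 1.000) = 10.0
2: √((-6)² + (1)²) = √(36.000 + 1.000) = 6.1
3: √((-12)² + (-8)²) = √(144.000 + 64.000) = 14.4
4: √((-14)² + (1)²) = √(196.000 + 1.000) = 14.0
5: √((0)² + (-5)²) = √(0.000 + 25.000) = 5.0
6: √((-2)² + (8)²) = √(4.000 + 64.000) = 8.2
7: √((-4)² + (2)²) = √(16.000 + 4.000) = 4.5
Sorted: 7 (4.5) < 5 (5.0) < 2 (6.1) < 6 (8.2) < 1 (10.0) < …

7, 5, 2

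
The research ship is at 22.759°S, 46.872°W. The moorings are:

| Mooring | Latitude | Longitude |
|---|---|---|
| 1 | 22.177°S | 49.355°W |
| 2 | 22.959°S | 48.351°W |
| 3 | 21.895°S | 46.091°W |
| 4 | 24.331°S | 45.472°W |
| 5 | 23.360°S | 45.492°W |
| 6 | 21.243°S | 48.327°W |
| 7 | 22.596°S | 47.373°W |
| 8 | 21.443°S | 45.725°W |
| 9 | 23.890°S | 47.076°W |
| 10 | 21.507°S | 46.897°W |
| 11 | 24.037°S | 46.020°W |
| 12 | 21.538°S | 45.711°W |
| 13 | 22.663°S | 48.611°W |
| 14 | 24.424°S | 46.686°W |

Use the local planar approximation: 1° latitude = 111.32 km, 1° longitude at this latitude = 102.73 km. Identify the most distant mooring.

1

Distances from 22.759°S, 46.872°W:
1: 263.178 km
2: 153.560 km
3: 125.251 km
4: 226.513 km
5: 156.761 km
6: 225.438 km
7: 54.573 km
8: 188.004 km
9: 127.635 km
10: 139.396 km
11: 167.035 km
12: 180.831 km
13: 178.967 km
14: 186.330 km
Maximum: 1 at 263.178 km.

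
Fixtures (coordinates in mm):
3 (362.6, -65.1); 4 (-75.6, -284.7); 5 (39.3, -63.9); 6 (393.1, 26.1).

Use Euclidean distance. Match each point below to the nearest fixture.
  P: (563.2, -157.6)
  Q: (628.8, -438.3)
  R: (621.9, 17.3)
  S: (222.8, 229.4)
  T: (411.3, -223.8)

P→3; Q→3; R→6; S→6; T→3

P at (563.2, -157.6):
  3: √((-200.6)² + (92.5)²) = √(40240.360 + 8556.250) = 220.9 mm
  4: √((-638.8)² + (-127.1)²) = √(408065.440 + 16154.410) = 651.3 mm
  5: √((-523.9)² + (93.7)²) = √(274471.210 + 8779.690) = 532.2 mm
  6: √((-170.1)² + (183.7)²) = √(28934.010 + 33745.690) = 250.4 mm
  → nearest: 3 (220.9 mm)
Q at (628.8, -438.3):
  3: √((-266.2)² + (373.2)²) = √(70862.440 + 139278.240) = 458.4 mm
  4: √((-704.4)² + (153.6)²) = √(496179.360 + 23592.960) = 721.0 mm
  5: √((-589.5)² + (374.4)²) = √(347510.250 + 140175.360) = 698.3 mm
  6: √((-235.7)² + (464.4)²) = √(55554.490 + 215667.360) = 520.8 mm
  → nearest: 3 (458.4 mm)
R at (621.9, 17.3):
  3: √((-259.3)² + (-82.4)²) = √(67236.490 + 6789.760) = 272.1 mm
  4: √((-697.5)² + (-302.0)²) = √(486506.250 + 91204.000) = 760.1 mm
  5: √((-582.6)² + (-81.2)²) = √(339422.760 + 6593.440) = 588.2 mm
  6: √((-228.8)² + (8.8)²) = √(52349.440 + 77.440) = 229.0 mm
  → nearest: 6 (229.0 mm)
S at (222.8, 229.4):
  3: √((139.8)² + (-294.5)²) = √(19544.040 + 86730.250) = 326.0 mm
  4: √((-298.4)² + (-514.1)²) = √(89042.560 + 264298.810) = 594.4 mm
  5: √((-183.5)² + (-293.3)²) = √(33672.250 + 86024.890) = 346.0 mm
  6: √((170.3)² + (-203.3)²) = √(29002.090 + 41330.890) = 265.2 mm
  → nearest: 6 (265.2 mm)
T at (411.3, -223.8):
  3: √((-48.7)² + (158.7)²) = √(2371.690 + 25185.690) = 166.0 mm
  4: √((-486.9)² + (-60.9)²) = √(237071.610 + 3708.810) = 490.7 mm
  5: √((-372.0)² + (159.9)²) = √(138384.000 + 25568.010) = 404.9 mm
  6: √((-18.2)² + (249.9)²) = √(331.240 + 62450.010) = 250.6 mm
  → nearest: 3 (166.0 mm)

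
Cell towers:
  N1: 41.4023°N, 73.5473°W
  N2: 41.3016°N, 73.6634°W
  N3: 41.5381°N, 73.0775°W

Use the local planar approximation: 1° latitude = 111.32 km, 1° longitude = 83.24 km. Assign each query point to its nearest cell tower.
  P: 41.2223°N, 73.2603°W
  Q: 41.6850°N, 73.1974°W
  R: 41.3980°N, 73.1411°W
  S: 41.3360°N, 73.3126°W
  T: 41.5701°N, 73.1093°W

P at 41.2223°N, 73.2603°W:
  N1: 31.1806 km
  N2: 34.6958 km
  N3: 38.3066 km
  → nearest: N1 (31.1806 km)
Q at 41.6850°N, 73.1974°W:
  N1: 42.8798 km
  N2: 57.6736 km
  N3: 19.1580 km
  → nearest: N3 (19.1580 km)
R at 41.3980°N, 73.1411°W:
  N1: 33.8155 km
  N2: 44.7811 km
  N3: 16.4700 km
  → nearest: N3 (16.4700 km)
S at 41.3360°N, 73.3126°W:
  N1: 20.8841 km
  N2: 29.4506 km
  N3: 29.8182 km
  → nearest: N1 (20.8841 km)
T at 41.5701°N, 73.1093°W:
  N1: 40.9657 km
  N2: 54.9612 km
  N3: 4.4381 km
  → nearest: N3 (4.4381 km)

P→N1; Q→N3; R→N3; S→N1; T→N3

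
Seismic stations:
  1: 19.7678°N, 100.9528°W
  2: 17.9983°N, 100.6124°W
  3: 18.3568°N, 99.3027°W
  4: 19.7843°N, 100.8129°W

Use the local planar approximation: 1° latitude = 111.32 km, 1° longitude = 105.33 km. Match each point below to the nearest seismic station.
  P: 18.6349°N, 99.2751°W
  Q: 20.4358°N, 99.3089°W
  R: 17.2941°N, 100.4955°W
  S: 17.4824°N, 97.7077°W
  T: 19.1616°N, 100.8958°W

P at 18.6349°N, 99.2751°W:
  1: √((1.1329·111.32)² + (-1.6777·105.33)²) = √(15904.848950 + 31227.180777) = 217.0991 km
  2: √((-0.6366·111.32)² + (-1.3373·105.33)²) = √(5022.034176 + 19840.922356) = 157.6799 km
  3: √((-0.2781·111.32)² + (-0.0276·105.33)²) = √(958.403460 + 8.451277) = 31.0943 km
  4: √((1.1494·111.32)² + (-1.5378·105.33)²) = √(16371.511629 + 26236.378129) = 206.4168 km
  → nearest: 3 (31.0943 km)
Q at 20.4358°N, 99.3089°W:
  1: √((-0.6680·111.32)² + (-1.6439·105.33)²) = √(5529.671350 + 29981.610602) = 188.4444 km
  2: √((-2.4375·111.32)² + (-1.3035·105.33)²) = √(73626.752306 + 18850.646068) = 304.1010 km
  3: √((-2.0790·111.32)² + (0.0062·105.33)²) = √(53561.825959 + 0.426469) = 231.4352 km
  4: √((-0.6515·111.32)² + (-1.5040·105.33)²) = √(5259.872724 + 25095.730442) = 174.2286 km
  → nearest: 4 (174.2286 km)
R at 17.2941°N, 100.4955°W:
  1: √((2.4737·111.32)² + (-0.4573·105.33)²) = √(75829.894795 + 2320.099290) = 279.5532 km
  2: √((0.7042·111.32)² + (-0.1169·105.33)²) = √(6145.234171 + 151.611865) = 79.3527 km
  3: √((1.0627·111.32)² + (1.1928·105.33)²) = √(13994.834162 + 15784.812564) = 172.5678 km
  4: √((2.4902·111.32)² + (-0.3174·105.33)²) = √(76844.865164 + 1117.681373) = 279.2177 km
  → nearest: 2 (79.3527 km)
S at 17.4824°N, 97.7077°W:
  1: √((2.2854·111.32)² + (-3.2451·105.33)²) = √(64724.818521 + 116831.603460) = 426.0944 km
  2: √((0.5159·111.32)² + (-2.9047·105.33)²) = √(3298.203522 + 93606.657511) = 311.2955 km
  3: √((0.8744·111.32)² + (-1.5950·105.33)²) = √(9474.726737 + 28224.453602) = 194.1628 km
  4: √((2.3019·111.32)² + (-3.1052·105.33)²) = √(65662.785356 + 106975.253265) = 415.4973 km
  → nearest: 3 (194.1628 km)
T at 19.1616°N, 100.8958°W:
  1: √((0.6062·111.32)² + (-0.0570·105.33)²) = √(4553.845157 + 36.045735) = 67.7487 km
  2: √((-1.1633·111.32)² + (0.2834·105.33)²) = √(16769.876006 + 891.053664) = 132.8944 km
  3: √((-0.8048·111.32)² + (1.5931·105.33)²) = √(8026.428305 + 28157.250440) = 190.2201 km
  4: √((0.6227·111.32)² + (0.0829·105.33)²) = √(4805.118770 + 76.245327) = 69.8668 km
  → nearest: 1 (67.7487 km)

P→3; Q→4; R→2; S→3; T→1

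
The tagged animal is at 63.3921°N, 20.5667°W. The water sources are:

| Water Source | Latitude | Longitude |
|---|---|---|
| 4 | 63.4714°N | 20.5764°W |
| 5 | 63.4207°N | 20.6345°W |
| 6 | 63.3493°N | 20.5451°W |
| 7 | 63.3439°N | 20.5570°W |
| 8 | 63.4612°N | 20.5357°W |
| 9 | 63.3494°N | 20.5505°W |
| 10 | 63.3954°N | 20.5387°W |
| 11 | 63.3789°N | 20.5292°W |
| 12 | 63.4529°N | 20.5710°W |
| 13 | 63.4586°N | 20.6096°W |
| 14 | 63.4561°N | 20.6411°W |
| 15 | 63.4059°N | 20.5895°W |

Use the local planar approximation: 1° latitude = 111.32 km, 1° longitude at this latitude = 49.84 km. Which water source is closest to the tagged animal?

10

Distances from 63.3921°N, 20.5667°W:
4: 8.8409 km
5: 4.6427 km
6: 4.8846 km
7: 5.3874 km
8: 7.8458 km
9: 4.8214 km
10: 1.4431 km
11: 2.3775 km
12: 6.7716 km
13: 7.7054 km
14: 8.0317 km
15: 1.9108 km
Minimum: 10 at 1.4431 km.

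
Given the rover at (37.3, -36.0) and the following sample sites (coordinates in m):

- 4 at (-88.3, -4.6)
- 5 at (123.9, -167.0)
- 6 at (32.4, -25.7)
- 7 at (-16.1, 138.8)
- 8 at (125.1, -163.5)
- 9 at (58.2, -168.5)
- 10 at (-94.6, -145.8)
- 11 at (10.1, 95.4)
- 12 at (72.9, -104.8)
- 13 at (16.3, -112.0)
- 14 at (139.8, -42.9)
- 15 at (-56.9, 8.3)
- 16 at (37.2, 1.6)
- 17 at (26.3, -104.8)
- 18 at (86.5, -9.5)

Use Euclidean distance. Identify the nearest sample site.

6

Distances from (37.3, -36.0):
4: √((-125.6)² + (31.4)²) = √(15775.360 + 985.960) = 129.5 m
5: √((86.6)² + (-131.0)²) = √(7499.560 + 17161.000) = 157.0 m
6: √((-4.9)² + (10.3)²) = √(24.010 + 106.090) = 11.4 m
7: √((-53.4)² + (174.8)²) = √(2851.560 + 30555.040) = 182.8 m
8: √((87.8)² + (-127.5)²) = √(7708.840 + 16256.250) = 154.8 m
9: √((20.9)² + (-132.5)²) = √(436.810 + 17556.250) = 134.1 m
10: √((-131.9)² + (-109.8)²) = √(17397.610 + 12056.040) = 171.6 m
11: √((-27.2)² + (131.4)²) = √(739.840 + 17265.960) = 134.2 m
12: √((35.6)² + (-68.8)²) = √(1267.360 + 4733.440) = 77.5 m
13: √((-21.0)² + (-76.0)²) = √(441.000 + 5776.000) = 78.8 m
14: √((102.5)² + (-6.9)²) = √(10506.250 + 47.610) = 102.7 m
15: √((-94.2)² + (44.3)²) = √(8873.640 + 1962.490) = 104.1 m
16: √((-0.1)² + (37.6)²) = √(0.010 + 1413.760) = 37.6 m
17: √((-11.0)² + (-68.8)²) = √(121.000 + 4733.440) = 69.7 m
18: √((49.2)² + (26.5)²) = √(2420.640 + 702.250) = 55.9 m
Minimum: 6 at 11.4 m.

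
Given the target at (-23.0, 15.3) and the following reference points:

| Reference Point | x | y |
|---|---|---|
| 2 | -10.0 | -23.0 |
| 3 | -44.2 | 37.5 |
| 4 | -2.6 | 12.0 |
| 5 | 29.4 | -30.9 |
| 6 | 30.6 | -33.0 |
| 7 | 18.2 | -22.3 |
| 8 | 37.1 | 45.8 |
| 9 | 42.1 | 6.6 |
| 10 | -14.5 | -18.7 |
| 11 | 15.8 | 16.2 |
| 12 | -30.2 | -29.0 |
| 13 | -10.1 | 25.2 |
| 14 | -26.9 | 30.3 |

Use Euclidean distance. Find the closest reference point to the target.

14

Distances from (-23.0, 15.3):
2: √((13.0)² + (-38.3)²) = √(169.000 + 1466.890) = 40.4
3: √((-21.2)² + (22.2)²) = √(449.440 + 492.840) = 30.7
4: √((20.4)² + (-3.3)²) = √(416.160 + 10.890) = 20.7
5: √((52.4)² + (-46.2)²) = √(2745.760 + 2134.440) = 69.9
6: √((53.6)² + (-48.3)²) = √(2872.960 + 2332.890) = 72.2
7: √((41.2)² + (-37.6)²) = √(1697.440 + 1413.760) = 55.8
8: √((60.1)² + (30.5)²) = √(3612.010 + 930.250) = 67.4
9: √((65.1)² + (-8.7)²) = √(4238.010 + 75.690) = 65.7
10: √((8.5)² + (-34.0)²) = √(72.250 + 1156.000) = 35.0
11: √((38.8)² + (0.9)²) = √(1505.440 + 0.810) = 38.8
12: √((-7.2)² + (-44.3)²) = √(51.840 + 1962.490) = 44.9
13: √((12.9)² + (9.9)²) = √(166.410 + 98.010) = 16.3
14: √((-3.9)² + (15.0)²) = √(15.210 + 225.000) = 15.5
Minimum: 14 at 15.5.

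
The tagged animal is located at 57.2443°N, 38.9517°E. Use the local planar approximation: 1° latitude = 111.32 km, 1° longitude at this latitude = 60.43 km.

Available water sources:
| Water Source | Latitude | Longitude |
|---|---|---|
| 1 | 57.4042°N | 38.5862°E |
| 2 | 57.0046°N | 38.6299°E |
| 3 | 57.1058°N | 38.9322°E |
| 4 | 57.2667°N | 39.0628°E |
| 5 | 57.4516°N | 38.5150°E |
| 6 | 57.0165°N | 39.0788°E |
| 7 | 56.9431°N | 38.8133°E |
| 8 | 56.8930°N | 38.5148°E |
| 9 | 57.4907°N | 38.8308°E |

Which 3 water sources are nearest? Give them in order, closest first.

Distances from 57.2443°N, 38.9517°E:
1: 28.3670 km
2: 33.0177 km
3: 15.4628 km
4: 7.1619 km
5: 35.0564 km
6: 26.4963 km
7: 34.5569 km
8: 47.1847 km
9: 28.3856 km
Sorted: 4 (7.1619 km) < 3 (15.4628 km) < 6 (26.4963 km) < 1 (28.3670 km) < 9 (28.3856 km) < …

4, 3, 6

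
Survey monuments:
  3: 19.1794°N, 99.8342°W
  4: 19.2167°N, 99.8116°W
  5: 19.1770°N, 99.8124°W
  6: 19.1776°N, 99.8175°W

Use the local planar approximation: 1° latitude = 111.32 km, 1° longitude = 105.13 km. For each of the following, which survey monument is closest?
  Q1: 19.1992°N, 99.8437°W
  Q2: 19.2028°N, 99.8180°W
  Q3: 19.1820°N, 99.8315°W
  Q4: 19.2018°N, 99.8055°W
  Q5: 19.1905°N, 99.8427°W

Q1→3; Q2→4; Q3→3; Q4→4; Q5→3

Q1 at 19.1992°N, 99.8437°W:
  3: √((-0.0198·111.32)² + (0.0095·105.13)²) = √(4.858216 + 0.997472) = 2.4199 km
  4: √((0.0175·111.32)² + (0.0321·105.13)²) = √(3.795094 + 11.388418) = 3.8966 km
  5: √((-0.0222·111.32)² + (0.0313·105.13)²) = √(6.107343 + 10.827844) = 4.1152 km
  6: √((-0.0216·111.32)² + (0.0262·105.13)²) = √(5.781678 + 7.586752) = 3.6563 km
  → nearest: 3 (2.4199 km)
Q2 at 19.2028°N, 99.8180°W:
  3: √((-0.0234·111.32)² + (-0.0162·105.13)²) = √(6.785441 + 2.900570) = 3.1122 km
  4: √((0.0139·111.32)² + (0.0064·105.13)²) = √(2.394286 + 0.452703) = 1.6873 km
  5: √((-0.0258·111.32)² + (0.0056·105.13)²) = √(8.248706 + 0.346601) = 2.9318 km
  6: √((-0.0252·111.32)² + (0.0005·105.13)²) = √(7.869506 + 0.002763) = 2.8058 km
  → nearest: 4 (1.6873 km)
Q3 at 19.1820°N, 99.8315°W:
  3: √((-0.0026·111.32)² + (-0.0027·105.13)²) = √(0.083771 + 0.080571) = 0.4054 km
  4: √((0.0347·111.32)² + (0.0199·105.13)²) = √(14.921255 + 4.376828) = 4.3930 km
  5: √((-0.0050·111.32)² + (0.0191·105.13)²) = √(0.309804 + 4.031996) = 2.0837 km
  6: √((-0.0044·111.32)² + (0.0140·105.13)²) = √(0.239912 + 2.166254) = 1.5512 km
  → nearest: 3 (0.4054 km)
Q4 at 19.2018°N, 99.8055°W:
  3: √((-0.0224·111.32)² + (-0.0287·105.13)²) = √(6.217881 + 9.103683) = 3.9143 km
  4: √((0.0149·111.32)² + (-0.0061·105.13)²) = √(2.751180 + 0.411257) = 1.7783 km
  5: √((-0.0248·111.32)² + (-0.0069·105.13)²) = √(7.621663 + 0.526201) = 2.8544 km
  6: √((-0.0242·111.32)² + (-0.0120·105.13)²) = √(7.257334 + 1.591534) = 2.9747 km
  → nearest: 4 (1.7783 km)
Q5 at 19.1905°N, 99.8427°W:
  3: √((-0.0111·111.32)² + (0.0085·105.13)²) = √(1.526836 + 0.798530) = 1.5249 km
  4: √((0.0262·111.32)² + (0.0311·105.13)²) = √(8.506462 + 10.689911) = 4.3814 km
  5: √((-0.0135·111.32)² + (0.0303·105.13)²) = √(2.258468 + 10.147022) = 3.5221 km
  6: √((-0.0129·111.32)² + (0.0252·105.13)²) = √(2.062176 + 7.018663) = 3.0134 km
  → nearest: 3 (1.5249 km)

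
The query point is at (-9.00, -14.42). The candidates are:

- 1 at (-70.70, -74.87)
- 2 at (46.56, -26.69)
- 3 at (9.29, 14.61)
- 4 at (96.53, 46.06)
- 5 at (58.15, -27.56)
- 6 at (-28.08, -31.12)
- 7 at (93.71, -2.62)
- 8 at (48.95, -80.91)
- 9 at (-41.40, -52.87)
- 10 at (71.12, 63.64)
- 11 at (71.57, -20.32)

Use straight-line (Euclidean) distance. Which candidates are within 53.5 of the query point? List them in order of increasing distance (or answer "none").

6, 3, 9

Distances from (-9.00, -14.42):
1: √((-61.70)² + (-60.45)²) = √(3806.8900 + 3654.2025) = 86.38
2: √((55.56)² + (-12.27)²) = √(3086.9136 + 150.5529) = 56.90
3: √((18.29)² + (29.03)²) = √(334.5241 + 842.7409) = 34.31
4: √((105.53)² + (60.48)²) = √(11136.5809 + 3657.8304) = 121.63
5: √((67.15)² + (-13.14)²) = √(4509.1225 + 172.6596) = 68.42
6: √((-19.08)² + (-16.70)²) = √(364.0464 + 278.8900) = 25.36
7: √((102.71)² + (11.80)²) = √(10549.3441 + 139.2400) = 103.39
8: √((57.95)² + (-66.49)²) = √(3358.2025 + 4420.9201) = 88.20
9: √((-32.40)² + (-38.45)²) = √(1049.7600 + 1478.4025) = 50.28
10: √((80.12)² + (78.06)²) = √(6419.2144 + 6093.3636) = 111.86
11: √((80.57)² + (-5.90)²) = √(6491.5249 + 34.8100) = 80.79
Threshold 53.5: 6 (25.36), 3 (34.31), 9 (50.28) are within range.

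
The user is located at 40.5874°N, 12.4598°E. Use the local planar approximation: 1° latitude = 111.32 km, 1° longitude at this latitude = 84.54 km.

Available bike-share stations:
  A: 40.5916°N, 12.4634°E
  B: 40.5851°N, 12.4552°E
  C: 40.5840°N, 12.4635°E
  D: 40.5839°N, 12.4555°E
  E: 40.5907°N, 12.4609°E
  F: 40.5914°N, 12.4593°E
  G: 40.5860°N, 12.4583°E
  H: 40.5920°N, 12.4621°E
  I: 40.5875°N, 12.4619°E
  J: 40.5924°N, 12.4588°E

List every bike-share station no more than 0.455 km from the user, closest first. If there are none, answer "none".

Distances from 40.5874°N, 12.4598°E:
A: √((0.0042·111.32)² + (0.0036·84.54)²) = √(0.218597 + 0.092625) = 0.5579 km
B: √((-0.0023·111.32)² + (-0.0046·84.54)²) = √(0.065554 + 0.151231) = 0.4656 km
C: √((-0.0034·111.32)² + (0.0037·84.54)²) = √(0.143253 + 0.097843) = 0.4910 km
D: √((-0.0035·111.32)² + (-0.0043·84.54)²) = √(0.151804 + 0.132148) = 0.5329 km
E: √((0.0033·111.32)² + (0.0011·84.54)²) = √(0.134950 + 0.008648) = 0.3789 km
F: √((0.0040·111.32)² + (-0.0005·84.54)²) = √(0.198274 + 0.001787) = 0.4473 km
G: √((-0.0014·111.32)² + (-0.0015·84.54)²) = √(0.024289 + 0.016081) = 0.2009 km
H: √((0.0046·111.32)² + (0.0023·84.54)²) = √(0.262218 + 0.037808) = 0.5477 km
I: √((0.0001·111.32)² + (0.0021·84.54)²) = √(0.000124 + 0.031518) = 0.1779 km
J: √((0.0050·111.32)² + (-0.0010·84.54)²) = √(0.309804 + 0.007147) = 0.5630 km
Threshold 0.455 km: I (0.1779 km), G (0.2009 km), E (0.3789 km), F (0.4473 km) are within range.

I, G, E, F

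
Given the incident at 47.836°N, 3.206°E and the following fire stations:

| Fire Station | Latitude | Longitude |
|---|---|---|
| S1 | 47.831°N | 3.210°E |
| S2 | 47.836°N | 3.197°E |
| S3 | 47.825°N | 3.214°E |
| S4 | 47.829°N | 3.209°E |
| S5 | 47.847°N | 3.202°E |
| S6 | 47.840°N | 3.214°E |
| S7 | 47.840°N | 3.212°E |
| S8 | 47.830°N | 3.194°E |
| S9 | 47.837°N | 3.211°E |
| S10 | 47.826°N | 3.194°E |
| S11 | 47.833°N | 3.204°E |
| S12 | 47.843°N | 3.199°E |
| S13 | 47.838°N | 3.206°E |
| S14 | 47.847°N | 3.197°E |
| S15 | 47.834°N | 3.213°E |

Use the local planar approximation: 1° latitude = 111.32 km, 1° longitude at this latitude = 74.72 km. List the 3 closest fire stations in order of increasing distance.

S13, S11, S9

Distances from 47.836°N, 3.206°E:
S1: 0.6318 km
S2: 0.6725 km
S3: 1.3626 km
S4: 0.8108 km
S5: 1.2605 km
S6: 0.7454 km
S7: 0.6319 km
S8: 1.1181 km
S9: 0.3898 km
S10: 1.4294 km
S11: 0.3659 km
S12: 0.9385 km
S13: 0.2226 km
S14: 1.3970 km
S15: 0.5685 km
Sorted: S13 (0.2226 km) < S11 (0.3659 km) < S9 (0.3898 km) < S15 (0.5685 km) < S1 (0.6318 km) < …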